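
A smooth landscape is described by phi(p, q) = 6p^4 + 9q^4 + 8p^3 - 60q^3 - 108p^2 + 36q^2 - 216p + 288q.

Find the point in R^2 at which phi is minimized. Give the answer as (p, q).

phi(p,q) separates as A(p) + B(q), so its minimum is min A + min B.
A'(p) = 24(p - 3)(p + 1)(p + 3) vanishes at p ∈ {-3, -1, 3}; B'(q) = 36(q - 4)(q - 2)(q + 1) vanishes at q ∈ {-1, 2, 4}.
Local minima of A (where A''>0): A(-3)=-54, A(3)=-918. Local minima of B: B(-1)=-183, B(4)=192.
So the global minimum of phi is A(3) + B(-1) = -918 − 183 = -1101, attained at (3, -1).

(3, -1)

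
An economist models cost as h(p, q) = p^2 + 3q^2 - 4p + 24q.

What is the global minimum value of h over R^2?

h(p,q) separates as A(p) + B(q), so its minimum is min A + min B.
A'(p) = 2p - 4 vanishes at p ∈ {2}; B'(q) = 6q + 24 vanishes at q ∈ {-4}.
Local minima of A (where A''>0): A(2)=-4. Local minima of B: B(-4)=-48.
So the global minimum of h is A(2) + B(-4) = -4 − 48 = -52, attained at (2, -4).

-52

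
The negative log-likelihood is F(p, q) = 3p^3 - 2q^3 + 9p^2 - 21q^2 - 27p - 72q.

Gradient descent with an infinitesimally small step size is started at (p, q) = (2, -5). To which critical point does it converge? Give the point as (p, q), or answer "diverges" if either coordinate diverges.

(1, -4)

F is separable, so gradient descent decouples: p follows -∂F/∂p, q follows -∂F/∂q.
∂F/∂p = 9(p - 1)(p + 3); at p=2 this is 45, so p decreases.
∂F/∂q = -6(q + 3)(q + 4); at q=-5 this is -12, so q increases.
p converges to its nearest critical value 1 (a local min of the p-part); q converges to -4. The iterate converges to (1, -4).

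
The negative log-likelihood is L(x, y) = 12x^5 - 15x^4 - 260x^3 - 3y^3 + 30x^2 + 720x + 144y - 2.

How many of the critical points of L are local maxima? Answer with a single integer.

2

L separates as a function of x plus a function of y, so ∇L=0 decouples.
∂L/∂x = 60(x - 4)(x - 1)(x + 1)(x + 3) = 0 at x ∈ {-3, -1, 1, 4}; ∂L/∂y = -9(y - 4)(y + 4) = 0 at y ∈ {-4, 4}.
The Hessian is diagonal: diag(L_xx, L_yy). Second derivatives: L_xx(-3)=-3360, L_xx(-1)=1200, L_xx(1)=-1440, L_xx(4)=6300; L_yy(-4)=72, L_yy(4)=-72.
Local maxima occur where both diagonal entries negative: (-3, 4), (1, 4). Count: 2.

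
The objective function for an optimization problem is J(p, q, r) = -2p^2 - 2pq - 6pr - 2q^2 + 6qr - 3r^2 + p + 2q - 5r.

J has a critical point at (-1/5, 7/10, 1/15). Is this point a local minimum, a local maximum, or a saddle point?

saddle point

The Hessian is constant: H = [[-4, -2, -6], [-2, -4, 6], [-6, 6, -6]].
Leading principal minors: Δ₁ = -4, Δ₂ = 12, Δ₃ = 360.
The minors fit neither the all-positive nor the alternating-sign pattern, so H is indefinite: a saddle point.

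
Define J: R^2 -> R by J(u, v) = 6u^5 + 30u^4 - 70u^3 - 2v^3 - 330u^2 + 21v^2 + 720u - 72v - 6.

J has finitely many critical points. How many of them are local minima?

J separates as a function of u plus a function of v, so ∇J=0 decouples.
∂J/∂u = 30(u - 2)(u - 1)(u + 3)(u + 4) = 0 at u ∈ {-4, -3, 1, 2}; ∂J/∂v = -6(v - 4)(v - 3) = 0 at v ∈ {3, 4}.
The Hessian is diagonal: diag(J_uu, J_vv). Second derivatives: J_uu(-4)=-900, J_uu(-3)=600, J_uu(1)=-600, J_uu(2)=900; J_vv(3)=6, J_vv(4)=-6.
Local minima occur where both diagonal entries positive: (-3, 3), (2, 3). Count: 2.

2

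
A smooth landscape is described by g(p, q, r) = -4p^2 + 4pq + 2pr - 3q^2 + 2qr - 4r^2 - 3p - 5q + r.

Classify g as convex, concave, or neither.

g is quadratic, so its Hessian is the constant matrix H = [[-8, 4, 2], [4, -6, 2], [2, 2, -8]].
Leading principal minors: -8, 32, -168.
Signs alternate −, +, − ⇒ H ≺ 0 ⇒ concave.

concave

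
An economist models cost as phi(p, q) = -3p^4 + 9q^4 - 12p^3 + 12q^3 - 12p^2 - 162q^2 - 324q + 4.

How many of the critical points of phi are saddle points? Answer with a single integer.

phi separates as a function of p plus a function of q, so ∇phi=0 decouples.
∂phi/∂p = -12p(p + 1)(p + 2) = 0 at p ∈ {-2, -1, 0}; ∂phi/∂q = 36(q - 3)(q + 1)(q + 3) = 0 at q ∈ {-3, -1, 3}.
The Hessian is diagonal: diag(phi_pp, phi_qq). Second derivatives: phi_pp(-2)=-24, phi_pp(-1)=12, phi_pp(0)=-24; phi_qq(-3)=432, phi_qq(-1)=-288, phi_qq(3)=864.
Saddle points occur where the two diagonal entries have opposite signs: (-2, -3), (-2, 3), (-1, -1), (0, -3), (0, 3). Count: 5.

5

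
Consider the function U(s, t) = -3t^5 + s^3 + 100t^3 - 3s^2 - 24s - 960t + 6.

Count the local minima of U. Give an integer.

2

U separates as a function of s plus a function of t, so ∇U=0 decouples.
∂U/∂s = 3(s - 4)(s + 2) = 0 at s ∈ {-2, 4}; ∂U/∂t = -15(t - 4)(t - 2)(t + 2)(t + 4) = 0 at t ∈ {-4, -2, 2, 4}.
The Hessian is diagonal: diag(U_ss, U_tt). Second derivatives: U_ss(-2)=-18, U_ss(4)=18; U_tt(-4)=1440, U_tt(-2)=-720, U_tt(2)=720, U_tt(4)=-1440.
Local minima occur where both diagonal entries positive: (4, -4), (4, 2). Count: 2.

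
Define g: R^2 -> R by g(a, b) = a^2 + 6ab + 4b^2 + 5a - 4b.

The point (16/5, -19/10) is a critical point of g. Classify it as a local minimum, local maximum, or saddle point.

The Hessian of g is constant: H = [[2, 6], [6, 8]].
det(H) = 2·8 − 6² = -20.
Since det(H) < 0, H is indefinite and the critical point is a saddle point.

saddle point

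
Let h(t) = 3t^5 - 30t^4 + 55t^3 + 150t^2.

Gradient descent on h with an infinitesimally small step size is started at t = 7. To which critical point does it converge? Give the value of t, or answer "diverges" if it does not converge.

5

h'(t) = 15t(t - 5)(t - 4)(t + 1), so h'(7) = 5040.
Gradient descent moves in the -h' direction, i.e. t is decreasing.
The nearest critical point in that direction is t = 5, where h'' = 450 > 0 (a local minimum). The iterate converges there.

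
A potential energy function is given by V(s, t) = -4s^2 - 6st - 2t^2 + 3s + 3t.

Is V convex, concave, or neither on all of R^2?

neither

V is quadratic, so its Hessian is the constant matrix H = [[-8, -6], [-6, -4]].
det(H) = -4, tr(H) = -12.
det(H) < 0, so H is indefinite: neither convex nor concave.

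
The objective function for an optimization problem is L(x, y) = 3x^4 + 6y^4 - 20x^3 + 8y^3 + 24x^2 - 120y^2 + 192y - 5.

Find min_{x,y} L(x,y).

-1797

L(x,y) separates as P(x) + Q(y) − 5, so its minimum is min P + min Q − 5.
P'(x) = 12x(x - 4)(x - 1) vanishes at x ∈ {0, 1, 4}; Q'(y) = 24(y - 2)(y - 1)(y + 4) vanishes at y ∈ {-4, 1, 2}.
Local minima of P (where P''>0): P(0)=0, P(4)=-128. Local minima of Q: Q(-4)=-1664, Q(2)=64.
So the global minimum of L is P(4) + Q(-4) − 5 = -128 − 1664 − 5 = -1797, attained at (4, -4).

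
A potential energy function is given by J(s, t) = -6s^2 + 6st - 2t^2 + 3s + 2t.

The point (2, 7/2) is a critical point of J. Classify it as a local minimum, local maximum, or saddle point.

The Hessian of J is constant: H = [[-12, 6], [6, -4]].
det(H) = (-12)·(-4) − 6² = 12.
det(H) > 0 and tr(H) = -16 < 0, so H is negative definite and the point is a local maximum.

local maximum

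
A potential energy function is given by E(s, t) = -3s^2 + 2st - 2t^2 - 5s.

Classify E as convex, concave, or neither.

E is quadratic, so its Hessian is the constant matrix H = [[-6, 2], [2, -4]].
det(H) = 20, tr(H) = -10.
det(H) > 0 and tr(H) < 0, so H is negative definite everywhere: concave.

concave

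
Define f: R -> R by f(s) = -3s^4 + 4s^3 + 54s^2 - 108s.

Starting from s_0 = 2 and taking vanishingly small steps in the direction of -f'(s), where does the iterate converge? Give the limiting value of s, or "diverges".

1

f'(s) = -12(s - 3)(s - 1)(s + 3), so f'(2) = 60.
Gradient descent moves in the -f' direction, i.e. s is decreasing.
The nearest critical point in that direction is s = 1, where f'' = 96 > 0 (a local minimum). The iterate converges there.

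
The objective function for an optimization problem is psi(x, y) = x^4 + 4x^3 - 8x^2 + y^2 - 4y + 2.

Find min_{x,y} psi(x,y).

psi(x,y) separates as P(x) + Q(y) + 2, so its minimum is min P + min Q + 2.
P'(x) = 4x(x - 1)(x + 4) vanishes at x ∈ {-4, 0, 1}; Q'(y) = 2y - 4 vanishes at y ∈ {2}.
Local minima of P (where P''>0): P(-4)=-128, P(1)=-3. Local minima of Q: Q(2)=-4.
So the global minimum of psi is P(-4) + Q(2) + 2 = -128 − 4 + 2 = -130, attained at (-4, 2).

-130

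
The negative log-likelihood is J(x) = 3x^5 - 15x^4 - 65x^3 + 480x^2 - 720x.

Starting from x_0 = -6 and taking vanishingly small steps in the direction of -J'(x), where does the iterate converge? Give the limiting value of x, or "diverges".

J'(x) = 15(x - 4)(x - 3)(x - 1)(x + 4), so J'(-6) = 18900.
Gradient descent moves in the -J' direction, i.e. x is decreasing.
There is no critical point below x=-6, and J' keeps the same sign, so the iterate runs off to −∞.

diverges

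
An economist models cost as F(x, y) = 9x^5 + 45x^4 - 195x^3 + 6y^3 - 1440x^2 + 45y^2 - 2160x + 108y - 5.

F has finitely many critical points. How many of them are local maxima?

2

F separates as a function of x plus a function of y, so ∇F=0 decouples.
∂F/∂x = 45(x - 4)(x + 1)(x + 3)(x + 4) = 0 at x ∈ {-4, -3, -1, 4}; ∂F/∂y = 18(y + 2)(y + 3) = 0 at y ∈ {-3, -2}.
The Hessian is diagonal: diag(F_xx, F_yy). Second derivatives: F_xx(-4)=-1080, F_xx(-3)=630, F_xx(-1)=-1350, F_xx(4)=12600; F_yy(-3)=-18, F_yy(-2)=18.
Local maxima occur where both diagonal entries negative: (-4, -3), (-1, -3). Count: 2.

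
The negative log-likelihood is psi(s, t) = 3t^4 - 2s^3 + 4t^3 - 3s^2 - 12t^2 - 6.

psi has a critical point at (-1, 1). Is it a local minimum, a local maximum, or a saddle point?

The mixed partial ∂²psi/∂s∂t is 0, so the Hessian at any point is diag(psi_ss, psi_tt) = diag(-6(2s + 1), 12(3t^2 + 2t - 2)).
At (-1, 1): H = diag(6, 36).
Both eigenvalues are positive, so H is positive definite: a local minimum.

local minimum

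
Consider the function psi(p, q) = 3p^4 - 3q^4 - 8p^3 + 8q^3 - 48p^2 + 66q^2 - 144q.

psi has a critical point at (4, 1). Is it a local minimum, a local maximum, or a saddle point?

local minimum

The mixed partial ∂²psi/∂p∂q is 0, so the Hessian at any point is diag(psi_pp, psi_qq) = diag(12(3p^2 - 4p - 8), 12(-3q^2 + 4q + 11)).
At (4, 1): H = diag(288, 144).
Both eigenvalues are positive, so H is positive definite: a local minimum.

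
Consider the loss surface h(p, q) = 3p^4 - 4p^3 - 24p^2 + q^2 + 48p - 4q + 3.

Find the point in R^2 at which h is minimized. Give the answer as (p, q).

h(p,q) separates as A(p) + B(q) + 3, so its minimum is min A + min B + 3.
A'(p) = 12(p - 2)(p - 1)(p + 2) vanishes at p ∈ {-2, 1, 2}; B'(q) = 2q - 4 vanishes at q ∈ {2}.
Local minima of A (where A''>0): A(-2)=-112, A(2)=16. Local minima of B: B(2)=-4.
So the global minimum of h is A(-2) + B(2) + 3 = -112 − 4 + 3 = -113, attained at (-2, 2).

(-2, 2)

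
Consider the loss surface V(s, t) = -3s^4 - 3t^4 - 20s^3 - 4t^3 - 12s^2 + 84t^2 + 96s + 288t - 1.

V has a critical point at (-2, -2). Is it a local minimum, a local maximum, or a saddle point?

The mixed partial ∂²V/∂s∂t is 0, so the Hessian at any point is diag(V_ss, V_tt) = diag(-12(3s^2 + 10s + 2), 12(-3t^2 - 2t + 14)).
At (-2, -2): H = diag(72, 72).
Both eigenvalues are positive, so H is positive definite: a local minimum.

local minimum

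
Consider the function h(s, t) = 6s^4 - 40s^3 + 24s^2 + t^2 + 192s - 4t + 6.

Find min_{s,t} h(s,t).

h(s,t) separates as P(s) + Q(t) + 6, so its minimum is min P + min Q + 6.
P'(s) = 24(s - 4)(s - 2)(s + 1) vanishes at s ∈ {-1, 2, 4}; Q'(t) = 2(t - 2) vanishes at t ∈ {2}.
Local minima of P (where P''>0): P(-1)=-122, P(4)=128. Local minima of Q: Q(2)=-4.
So the global minimum of h is P(-1) + Q(2) + 6 = -122 − 4 + 6 = -120, attained at (-1, 2).

-120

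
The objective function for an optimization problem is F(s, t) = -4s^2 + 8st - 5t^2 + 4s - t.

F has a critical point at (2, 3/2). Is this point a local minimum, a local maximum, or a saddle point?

The Hessian of F is constant: H = [[-8, 8], [8, -10]].
det(H) = (-8)·(-10) − 8² = 16.
det(H) > 0 and tr(H) = -18 < 0, so H is negative definite and the point is a local maximum.

local maximum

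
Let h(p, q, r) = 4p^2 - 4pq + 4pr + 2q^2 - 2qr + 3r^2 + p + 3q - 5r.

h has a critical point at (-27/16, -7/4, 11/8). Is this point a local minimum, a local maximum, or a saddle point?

local minimum

The Hessian is constant: H = [[8, -4, 4], [-4, 4, -2], [4, -2, 6]].
Leading principal minors: Δ₁ = 8, Δ₂ = 16, Δ₃ = 64.
All leading minors are positive, so H is positive definite: a local minimum.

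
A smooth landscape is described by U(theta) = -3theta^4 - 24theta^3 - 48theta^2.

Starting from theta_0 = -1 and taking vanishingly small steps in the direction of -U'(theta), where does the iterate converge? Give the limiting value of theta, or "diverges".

-2

U'(theta) = -12theta(theta + 2)(theta + 4), so U'(-1) = 36.
Gradient descent moves in the -U' direction, i.e. theta is decreasing.
The nearest critical point in that direction is theta = -2, where U'' = 48 > 0 (a local minimum). The iterate converges there.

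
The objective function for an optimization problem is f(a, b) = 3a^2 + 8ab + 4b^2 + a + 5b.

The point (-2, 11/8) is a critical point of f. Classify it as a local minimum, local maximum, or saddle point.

saddle point

The Hessian of f is constant: H = [[6, 8], [8, 8]].
det(H) = 6·8 − 8² = -16.
Since det(H) < 0, H is indefinite and the critical point is a saddle point.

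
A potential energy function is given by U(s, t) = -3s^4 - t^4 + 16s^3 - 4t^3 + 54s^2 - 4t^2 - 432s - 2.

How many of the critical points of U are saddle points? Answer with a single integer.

4

U separates as a function of s plus a function of t, so ∇U=0 decouples.
∂U/∂s = -12(s - 4)(s - 3)(s + 3) = 0 at s ∈ {-3, 3, 4}; ∂U/∂t = -4t(t + 1)(t + 2) = 0 at t ∈ {-2, -1, 0}.
The Hessian is diagonal: diag(U_ss, U_tt). Second derivatives: U_ss(-3)=-504, U_ss(3)=72, U_ss(4)=-84; U_tt(-2)=-8, U_tt(-1)=4, U_tt(0)=-8.
Saddle points occur where the two diagonal entries have opposite signs: (-3, -1), (3, -2), (3, 0), (4, -1). Count: 4.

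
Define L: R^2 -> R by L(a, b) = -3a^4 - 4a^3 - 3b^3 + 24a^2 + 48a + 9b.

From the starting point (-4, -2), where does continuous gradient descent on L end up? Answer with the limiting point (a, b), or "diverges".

L is separable, so gradient descent decouples: a follows -∂L/∂a, b follows -∂L/∂b.
∂L/∂a = -12(a - 2)(a + 1)(a + 2); at a=-4 this is 432, so a decreases.
∂L/∂b = -9(b - 1)(b + 1); at b=-2 this is -27, so b increases.
The a-coordinate has no critical point in that direction and runs off to infinity.

diverges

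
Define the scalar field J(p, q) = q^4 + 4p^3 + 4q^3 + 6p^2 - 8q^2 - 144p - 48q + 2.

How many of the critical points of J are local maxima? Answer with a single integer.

1

J separates as a function of p plus a function of q, so ∇J=0 decouples.
∂J/∂p = 12(p - 3)(p + 4) = 0 at p ∈ {-4, 3}; ∂J/∂q = 4(q - 2)(q + 2)(q + 3) = 0 at q ∈ {-3, -2, 2}.
The Hessian is diagonal: diag(J_pp, J_qq). Second derivatives: J_pp(-4)=-84, J_pp(3)=84; J_qq(-3)=20, J_qq(-2)=-16, J_qq(2)=80.
Local maxima occur where both diagonal entries negative: (-4, -2). Count: 1.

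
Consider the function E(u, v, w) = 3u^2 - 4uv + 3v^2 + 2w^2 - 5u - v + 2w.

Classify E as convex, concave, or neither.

E is quadratic, so its Hessian is the constant matrix H = [[6, -4, 0], [-4, 6, 0], [0, 0, 4]].
Leading principal minors: 6, 20, 80.
All positive ⇒ H ≻ 0 ⇒ convex.

convex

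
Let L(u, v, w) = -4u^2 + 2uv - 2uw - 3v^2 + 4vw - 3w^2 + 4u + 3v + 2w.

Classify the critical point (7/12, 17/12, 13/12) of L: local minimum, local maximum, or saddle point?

The Hessian is constant: H = [[-8, 2, -2], [2, -6, 4], [-2, 4, -6]].
Leading principal minors: Δ₁ = -8, Δ₂ = 44, Δ₃ = -144.
The minors alternate sign starting negative (−, +, −), so H is negative definite: a local maximum.

local maximum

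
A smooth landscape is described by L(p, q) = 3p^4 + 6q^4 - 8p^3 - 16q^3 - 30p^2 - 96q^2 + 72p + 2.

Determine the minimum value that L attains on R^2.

-1174

L(p,q) separates as A(p) + B(q) + 2, so its minimum is min A + min B + 2.
A'(p) = 12(p - 3)(p - 1)(p + 2) vanishes at p ∈ {-2, 1, 3}; B'(q) = 24q(q - 4)(q + 2) vanishes at q ∈ {-2, 0, 4}.
Local minima of A (where A''>0): A(-2)=-152, A(3)=-27. Local minima of B: B(-2)=-160, B(4)=-1024.
So the global minimum of L is A(-2) + B(4) + 2 = -152 − 1024 + 2 = -1174, attained at (-2, 4).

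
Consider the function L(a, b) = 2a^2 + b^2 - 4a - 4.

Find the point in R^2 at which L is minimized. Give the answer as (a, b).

(1, 0)

L(a,b) separates as P(a) + Q(b) − 4, so its minimum is min P + min Q − 4.
P'(a) = 4a - 4 vanishes at a ∈ {1}; Q'(b) = 2b vanishes at b ∈ {0}.
Local minima of P (where P''>0): P(1)=-2. Local minima of Q: Q(0)=0.
So the global minimum of L is P(1) + Q(0) − 4 = -2 + 0 − 4 = -6, attained at (1, 0).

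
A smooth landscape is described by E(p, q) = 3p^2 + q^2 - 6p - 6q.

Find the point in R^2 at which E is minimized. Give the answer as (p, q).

E(p,q) separates as A(p) + B(q), so its minimum is min A + min B.
A'(p) = 6p - 6 vanishes at p ∈ {1}; B'(q) = 2q - 6 vanishes at q ∈ {3}.
Local minima of A (where A''>0): A(1)=-3. Local minima of B: B(3)=-9.
So the global minimum of E is A(1) + B(3) = -3 − 9 = -12, attained at (1, 3).

(1, 3)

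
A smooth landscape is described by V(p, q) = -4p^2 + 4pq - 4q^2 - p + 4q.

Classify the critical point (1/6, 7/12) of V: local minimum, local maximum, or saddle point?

The Hessian of V is constant: H = [[-8, 4], [4, -8]].
det(H) = (-8)·(-8) − 4² = 48.
det(H) > 0 and tr(H) = -16 < 0, so H is negative definite and the point is a local maximum.

local maximum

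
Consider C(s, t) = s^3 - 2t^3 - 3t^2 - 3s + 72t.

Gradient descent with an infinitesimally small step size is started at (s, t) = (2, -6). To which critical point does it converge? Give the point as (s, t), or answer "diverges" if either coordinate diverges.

(1, -4)

C is separable, so gradient descent decouples: s follows -∂C/∂s, t follows -∂C/∂t.
∂C/∂s = 3(s - 1)(s + 1); at s=2 this is 9, so s decreases.
∂C/∂t = -6(t - 3)(t + 4); at t=-6 this is -108, so t increases.
s converges to its nearest critical value 1 (a local min of the s-part); t converges to -4. The iterate converges to (1, -4).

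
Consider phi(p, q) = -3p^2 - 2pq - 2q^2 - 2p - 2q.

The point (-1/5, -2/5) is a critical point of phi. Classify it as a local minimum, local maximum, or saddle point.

The Hessian of phi is constant: H = [[-6, -2], [-2, -4]].
det(H) = (-6)·(-4) − (-2)² = 20.
det(H) > 0 and tr(H) = -10 < 0, so H is negative definite and the point is a local maximum.

local maximum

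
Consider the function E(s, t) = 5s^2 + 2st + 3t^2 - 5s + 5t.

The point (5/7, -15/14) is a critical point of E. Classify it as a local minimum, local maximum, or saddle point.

The Hessian of E is constant: H = [[10, 2], [2, 6]].
det(H) = 10·6 − 2² = 56.
det(H) > 0 and tr(H) = 16 > 0, so H is positive definite and the point is a local minimum.

local minimum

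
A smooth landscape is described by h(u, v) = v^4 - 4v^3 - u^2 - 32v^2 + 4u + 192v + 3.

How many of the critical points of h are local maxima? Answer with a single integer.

h separates as a function of u plus a function of v, so ∇h=0 decouples.
∂h/∂u = -2(u - 2) = 0 at u ∈ {2}; ∂h/∂v = 4(v - 4)(v - 3)(v + 4) = 0 at v ∈ {-4, 3, 4}.
The Hessian is diagonal: diag(h_uu, h_vv). Second derivatives: h_uu(2)=-2; h_vv(-4)=224, h_vv(3)=-28, h_vv(4)=32.
Local maxima occur where both diagonal entries negative: (2, 3). Count: 1.

1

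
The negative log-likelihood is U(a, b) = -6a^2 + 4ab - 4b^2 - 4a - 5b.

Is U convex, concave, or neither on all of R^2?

U is quadratic, so its Hessian is the constant matrix H = [[-12, 4], [4, -8]].
det(H) = 80, tr(H) = -20.
det(H) > 0 and tr(H) < 0, so H is negative definite everywhere: concave.

concave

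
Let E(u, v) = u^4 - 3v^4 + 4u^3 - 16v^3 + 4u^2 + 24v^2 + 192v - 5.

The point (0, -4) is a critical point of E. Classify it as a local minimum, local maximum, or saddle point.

saddle point

The mixed partial ∂²E/∂u∂v is 0, so the Hessian at any point is diag(E_uu, E_vv) = diag(4(3u^2 + 6u + 2), 12(-3v^2 - 8v + 4)).
At (0, -4): H = diag(8, -144).
The eigenvalues have opposite signs, so H is indefinite: a saddle point.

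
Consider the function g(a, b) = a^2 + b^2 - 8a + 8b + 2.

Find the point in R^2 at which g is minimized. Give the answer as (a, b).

g(a,b) separates as P(a) + Q(b) + 2, so its minimum is min P + min Q + 2.
P'(a) = 2a - 8 vanishes at a ∈ {4}; Q'(b) = 2b + 8 vanishes at b ∈ {-4}.
Local minima of P (where P''>0): P(4)=-16. Local minima of Q: Q(-4)=-16.
So the global minimum of g is P(4) + Q(-4) + 2 = -16 − 16 + 2 = -30, attained at (4, -4).

(4, -4)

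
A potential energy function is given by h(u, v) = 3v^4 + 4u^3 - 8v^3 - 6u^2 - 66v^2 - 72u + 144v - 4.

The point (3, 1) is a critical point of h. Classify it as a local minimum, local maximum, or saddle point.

The mixed partial ∂²h/∂u∂v is 0, so the Hessian at any point is diag(h_uu, h_vv) = diag(12(2u - 1), 12(3v^2 - 4v - 11)).
At (3, 1): H = diag(60, -144).
The eigenvalues have opposite signs, so H is indefinite: a saddle point.

saddle point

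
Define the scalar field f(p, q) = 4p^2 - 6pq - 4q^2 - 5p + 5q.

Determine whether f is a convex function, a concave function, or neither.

neither

f is quadratic, so its Hessian is the constant matrix H = [[8, -6], [-6, -8]].
det(H) = -100, tr(H) = 0.
det(H) < 0, so H is indefinite: neither convex nor concave.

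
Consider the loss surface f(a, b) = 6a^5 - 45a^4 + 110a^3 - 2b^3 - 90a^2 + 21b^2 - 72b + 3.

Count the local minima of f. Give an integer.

f separates as a function of a plus a function of b, so ∇f=0 decouples.
∂f/∂a = 30a(a - 3)(a - 2)(a - 1) = 0 at a ∈ {0, 1, 2, 3}; ∂f/∂b = -6(b - 4)(b - 3) = 0 at b ∈ {3, 4}.
The Hessian is diagonal: diag(f_aa, f_bb). Second derivatives: f_aa(0)=-180, f_aa(1)=60, f_aa(2)=-60, f_aa(3)=180; f_bb(3)=6, f_bb(4)=-6.
Local minima occur where both diagonal entries positive: (1, 3), (3, 3). Count: 2.

2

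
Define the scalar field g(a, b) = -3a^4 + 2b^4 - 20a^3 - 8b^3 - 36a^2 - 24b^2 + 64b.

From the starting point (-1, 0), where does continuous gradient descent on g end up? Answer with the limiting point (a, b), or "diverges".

(-2, -2)

g is separable, so gradient descent decouples: a follows -∂g/∂a, b follows -∂g/∂b.
∂g/∂a = -12a(a + 2)(a + 3); at a=-1 this is 24, so a decreases.
∂g/∂b = 8(b - 4)(b - 1)(b + 2); at b=0 this is 64, so b decreases.
a converges to its nearest critical value -2 (a local min of the a-part); b converges to -2. The iterate converges to (-2, -2).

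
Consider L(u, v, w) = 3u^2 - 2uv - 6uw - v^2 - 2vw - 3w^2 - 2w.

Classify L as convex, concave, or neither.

L is quadratic, so its Hessian is the constant matrix H = [[6, -2, -6], [-2, -2, -2], [-6, -2, -6]].
Leading principal minors: 6, -16, 96.
Neither pattern holds ⇒ H is indefinite ⇒ neither convex nor concave.

neither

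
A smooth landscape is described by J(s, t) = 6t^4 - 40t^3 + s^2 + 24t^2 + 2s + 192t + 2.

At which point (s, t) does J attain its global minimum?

(-1, -1)

J(s,t) separates as P(s) + Q(t) + 2, so its minimum is min P + min Q + 2.
P'(s) = 2s + 2 vanishes at s ∈ {-1}; Q'(t) = 24(t - 4)(t - 2)(t + 1) vanishes at t ∈ {-1, 2, 4}.
Local minima of P (where P''>0): P(-1)=-1. Local minima of Q: Q(-1)=-122, Q(4)=128.
So the global minimum of J is P(-1) + Q(-1) + 2 = -1 − 122 + 2 = -121, attained at (-1, -1).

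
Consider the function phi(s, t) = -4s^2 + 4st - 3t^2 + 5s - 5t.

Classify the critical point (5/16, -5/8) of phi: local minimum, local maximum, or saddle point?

The Hessian of phi is constant: H = [[-8, 4], [4, -6]].
det(H) = (-8)·(-6) − 4² = 32.
det(H) > 0 and tr(H) = -14 < 0, so H is negative definite and the point is a local maximum.

local maximum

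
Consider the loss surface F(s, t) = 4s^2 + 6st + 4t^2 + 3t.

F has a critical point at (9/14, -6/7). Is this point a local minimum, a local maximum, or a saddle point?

The Hessian of F is constant: H = [[8, 6], [6, 8]].
det(H) = 8·8 − 6² = 28.
det(H) > 0 and tr(H) = 16 > 0, so H is positive definite and the point is a local minimum.

local minimum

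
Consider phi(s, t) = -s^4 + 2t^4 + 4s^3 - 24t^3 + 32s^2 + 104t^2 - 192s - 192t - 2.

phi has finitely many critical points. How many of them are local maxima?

2

phi separates as a function of s plus a function of t, so ∇phi=0 decouples.
∂phi/∂s = -4(s - 4)(s - 3)(s + 4) = 0 at s ∈ {-4, 3, 4}; ∂phi/∂t = 8(t - 4)(t - 3)(t - 2) = 0 at t ∈ {2, 3, 4}.
The Hessian is diagonal: diag(phi_ss, phi_tt). Second derivatives: phi_ss(-4)=-224, phi_ss(3)=28, phi_ss(4)=-32; phi_tt(2)=16, phi_tt(3)=-8, phi_tt(4)=16.
Local maxima occur where both diagonal entries negative: (-4, 3), (4, 3). Count: 2.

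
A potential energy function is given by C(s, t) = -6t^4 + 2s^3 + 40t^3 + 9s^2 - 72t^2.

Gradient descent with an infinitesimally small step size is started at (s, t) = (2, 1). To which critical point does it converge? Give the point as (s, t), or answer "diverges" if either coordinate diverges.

(0, 2)

C is separable, so gradient descent decouples: s follows -∂C/∂s, t follows -∂C/∂t.
∂C/∂s = 6s(s + 3); at s=2 this is 60, so s decreases.
∂C/∂t = -24t(t - 3)(t - 2); at t=1 this is -48, so t increases.
s converges to its nearest critical value 0 (a local min of the s-part); t converges to 2. The iterate converges to (0, 2).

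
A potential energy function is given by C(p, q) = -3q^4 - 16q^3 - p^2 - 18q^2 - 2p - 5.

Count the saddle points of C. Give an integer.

C separates as a function of p plus a function of q, so ∇C=0 decouples.
∂C/∂p = -2(p + 1) = 0 at p ∈ {-1}; ∂C/∂q = -12q(q + 1)(q + 3) = 0 at q ∈ {-3, -1, 0}.
The Hessian is diagonal: diag(C_pp, C_qq). Second derivatives: C_pp(-1)=-2; C_qq(-3)=-72, C_qq(-1)=24, C_qq(0)=-36.
Saddle points occur where the two diagonal entries have opposite signs: (-1, -1). Count: 1.

1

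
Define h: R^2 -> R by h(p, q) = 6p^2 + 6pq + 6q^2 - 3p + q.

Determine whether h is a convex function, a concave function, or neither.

convex

h is quadratic, so its Hessian is the constant matrix H = [[12, 6], [6, 12]].
det(H) = 108, tr(H) = 24.
det(H) > 0 and tr(H) > 0, so H is positive definite everywhere: convex.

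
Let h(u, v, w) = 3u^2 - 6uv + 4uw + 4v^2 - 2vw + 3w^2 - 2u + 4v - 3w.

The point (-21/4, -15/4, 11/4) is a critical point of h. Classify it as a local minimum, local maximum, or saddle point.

local minimum

The Hessian is constant: H = [[6, -6, 4], [-6, 8, -2], [4, -2, 6]].
Leading principal minors: Δ₁ = 6, Δ₂ = 12, Δ₃ = 16.
All leading minors are positive, so H is positive definite: a local minimum.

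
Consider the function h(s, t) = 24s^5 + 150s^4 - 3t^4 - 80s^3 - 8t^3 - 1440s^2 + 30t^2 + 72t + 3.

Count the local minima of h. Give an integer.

h separates as a function of s plus a function of t, so ∇h=0 decouples.
∂h/∂s = 120s(s - 2)(s + 3)(s + 4) = 0 at s ∈ {-4, -3, 0, 2}; ∂h/∂t = -12(t - 2)(t + 1)(t + 3) = 0 at t ∈ {-3, -1, 2}.
The Hessian is diagonal: diag(h_ss, h_tt). Second derivatives: h_ss(-4)=-2880, h_ss(-3)=1800, h_ss(0)=-2880, h_ss(2)=7200; h_tt(-3)=-120, h_tt(-1)=72, h_tt(2)=-180.
Local minima occur where both diagonal entries positive: (-3, -1), (2, -1). Count: 2.

2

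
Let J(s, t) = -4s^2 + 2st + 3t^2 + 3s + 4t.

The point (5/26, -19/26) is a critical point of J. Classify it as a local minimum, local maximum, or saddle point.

saddle point

The Hessian of J is constant: H = [[-8, 2], [2, 6]].
det(H) = (-8)·6 − 2² = -52.
Since det(H) < 0, H is indefinite and the critical point is a saddle point.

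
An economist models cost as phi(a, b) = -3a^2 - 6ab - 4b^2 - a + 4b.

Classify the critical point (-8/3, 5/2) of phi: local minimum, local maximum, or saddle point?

The Hessian of phi is constant: H = [[-6, -6], [-6, -8]].
det(H) = (-6)·(-8) − (-6)² = 12.
det(H) > 0 and tr(H) = -14 < 0, so H is negative definite and the point is a local maximum.

local maximum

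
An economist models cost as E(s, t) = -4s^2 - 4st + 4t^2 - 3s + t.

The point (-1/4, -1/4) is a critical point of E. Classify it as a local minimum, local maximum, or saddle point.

The Hessian of E is constant: H = [[-8, -4], [-4, 8]].
det(H) = (-8)·8 − (-4)² = -80.
Since det(H) < 0, H is indefinite and the critical point is a saddle point.

saddle point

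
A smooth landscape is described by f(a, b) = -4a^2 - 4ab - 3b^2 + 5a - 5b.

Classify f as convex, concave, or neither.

f is quadratic, so its Hessian is the constant matrix H = [[-8, -4], [-4, -6]].
det(H) = 32, tr(H) = -14.
det(H) > 0 and tr(H) < 0, so H is negative definite everywhere: concave.

concave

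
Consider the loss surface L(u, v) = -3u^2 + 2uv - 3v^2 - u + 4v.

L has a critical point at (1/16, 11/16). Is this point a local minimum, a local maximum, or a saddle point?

The Hessian of L is constant: H = [[-6, 2], [2, -6]].
det(H) = (-6)·(-6) − 2² = 32.
det(H) > 0 and tr(H) = -12 < 0, so H is negative definite and the point is a local maximum.

local maximum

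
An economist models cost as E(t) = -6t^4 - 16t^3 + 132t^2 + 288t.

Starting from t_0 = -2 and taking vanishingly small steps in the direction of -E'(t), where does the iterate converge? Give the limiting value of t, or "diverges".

E'(t) = -24(t - 3)(t + 1)(t + 4), so E'(-2) = -240.
Gradient descent moves in the -E' direction, i.e. t is increasing.
The nearest critical point in that direction is t = -1, where E'' = 288 > 0 (a local minimum). The iterate converges there.

-1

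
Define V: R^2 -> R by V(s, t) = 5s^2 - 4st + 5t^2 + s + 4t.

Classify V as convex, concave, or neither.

V is quadratic, so its Hessian is the constant matrix H = [[10, -4], [-4, 10]].
det(H) = 84, tr(H) = 20.
det(H) > 0 and tr(H) > 0, so H is positive definite everywhere: convex.

convex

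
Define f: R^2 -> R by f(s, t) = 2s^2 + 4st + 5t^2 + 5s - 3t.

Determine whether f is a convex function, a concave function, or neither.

f is quadratic, so its Hessian is the constant matrix H = [[4, 4], [4, 10]].
det(H) = 24, tr(H) = 14.
det(H) > 0 and tr(H) > 0, so H is positive definite everywhere: convex.

convex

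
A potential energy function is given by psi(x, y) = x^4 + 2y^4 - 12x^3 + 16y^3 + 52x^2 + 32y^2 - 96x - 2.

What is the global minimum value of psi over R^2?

psi(x,y) separates as P(x) + Q(y) − 2, so its minimum is min P + min Q − 2.
P'(x) = 4(x - 4)(x - 3)(x - 2) vanishes at x ∈ {2, 3, 4}; Q'(y) = 8y(y + 2)(y + 4) vanishes at y ∈ {-4, -2, 0}.
Local minima of P (where P''>0): P(2)=-64, P(4)=-64. Local minima of Q: Q(-4)=0, Q(0)=0.
So the global minimum of psi is P(2) + Q(-4) − 2 = -64 + 0 − 2 = -66, attained at (2, -4).

-66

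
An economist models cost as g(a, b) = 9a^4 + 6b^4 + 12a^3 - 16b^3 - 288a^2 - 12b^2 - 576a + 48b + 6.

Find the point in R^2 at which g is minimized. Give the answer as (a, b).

(4, -1)

g(a,b) separates as P(a) + Q(b) + 6, so its minimum is min P + min Q + 6.
P'(a) = 36(a - 4)(a + 1)(a + 4) vanishes at a ∈ {-4, -1, 4}; Q'(b) = 24(b - 2)(b - 1)(b + 1) vanishes at b ∈ {-1, 1, 2}.
Local minima of P (where P''>0): P(-4)=-768, P(4)=-3840. Local minima of Q: Q(-1)=-38, Q(2)=16.
So the global minimum of g is P(4) + Q(-1) + 6 = -3840 − 38 + 6 = -3872, attained at (4, -1).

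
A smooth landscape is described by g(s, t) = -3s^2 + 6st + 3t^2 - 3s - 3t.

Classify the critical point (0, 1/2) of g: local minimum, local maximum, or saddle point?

saddle point

The Hessian of g is constant: H = [[-6, 6], [6, 6]].
det(H) = (-6)·6 − 6² = -72.
Since det(H) < 0, H is indefinite and the critical point is a saddle point.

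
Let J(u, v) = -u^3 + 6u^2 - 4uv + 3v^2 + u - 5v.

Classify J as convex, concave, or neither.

neither

The term -u^3 is cubic, so the Hessian is not constant.
∂²J/∂u² = -6u + 12, which takes both signs as u varies (negative for sufficiently large u). A diagonal entry of the Hessian changing sign means the Hessian is neither positive- nor negative-semidefinite on all of R^2.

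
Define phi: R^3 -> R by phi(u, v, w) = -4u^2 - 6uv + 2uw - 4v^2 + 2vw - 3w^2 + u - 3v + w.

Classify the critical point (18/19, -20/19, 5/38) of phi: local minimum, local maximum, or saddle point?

local maximum

The Hessian is constant: H = [[-8, -6, 2], [-6, -8, 2], [2, 2, -6]].
Leading principal minors: Δ₁ = -8, Δ₂ = 28, Δ₃ = -152.
The minors alternate sign starting negative (−, +, −), so H is negative definite: a local maximum.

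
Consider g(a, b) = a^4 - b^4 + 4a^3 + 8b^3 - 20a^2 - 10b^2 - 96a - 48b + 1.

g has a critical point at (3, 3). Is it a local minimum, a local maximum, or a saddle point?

The mixed partial ∂²g/∂a∂b is 0, so the Hessian at any point is diag(g_aa, g_bb) = diag(4(3a^2 + 6a - 10), 4(-3b^2 + 12b - 5)).
At (3, 3): H = diag(140, 16).
Both eigenvalues are positive, so H is positive definite: a local minimum.

local minimum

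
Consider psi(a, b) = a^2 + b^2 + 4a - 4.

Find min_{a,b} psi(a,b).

-8

psi(a,b) separates as P(a) + Q(b) − 4, so its minimum is min P + min Q − 4.
P'(a) = 2a + 4 vanishes at a ∈ {-2}; Q'(b) = 2b vanishes at b ∈ {0}.
Local minima of P (where P''>0): P(-2)=-4. Local minima of Q: Q(0)=0.
So the global minimum of psi is P(-2) + Q(0) − 4 = -4 + 0 − 4 = -8, attained at (-2, 0).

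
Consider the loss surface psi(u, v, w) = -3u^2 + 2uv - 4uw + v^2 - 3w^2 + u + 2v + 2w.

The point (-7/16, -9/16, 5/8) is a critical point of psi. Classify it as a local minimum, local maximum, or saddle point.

The Hessian is constant: H = [[-6, 2, -4], [2, 2, 0], [-4, 0, -6]].
Leading principal minors: Δ₁ = -6, Δ₂ = -16, Δ₃ = 64.
The minors fit neither the all-positive nor the alternating-sign pattern, so H is indefinite: a saddle point.

saddle point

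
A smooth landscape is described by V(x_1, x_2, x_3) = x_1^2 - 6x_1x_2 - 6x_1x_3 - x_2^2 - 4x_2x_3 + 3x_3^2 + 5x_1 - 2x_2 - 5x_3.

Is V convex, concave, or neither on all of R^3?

neither

V is quadratic, so its Hessian is the constant matrix H = [[2, -6, -6], [-6, -2, -4], [-6, -4, 6]].
Leading principal minors: 2, -40, -488.
Neither pattern holds ⇒ H is indefinite ⇒ neither convex nor concave.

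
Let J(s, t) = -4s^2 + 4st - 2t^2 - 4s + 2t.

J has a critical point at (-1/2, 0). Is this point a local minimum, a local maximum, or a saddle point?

The Hessian of J is constant: H = [[-8, 4], [4, -4]].
det(H) = (-8)·(-4) − 4² = 16.
det(H) > 0 and tr(H) = -12 < 0, so H is negative definite and the point is a local maximum.

local maximum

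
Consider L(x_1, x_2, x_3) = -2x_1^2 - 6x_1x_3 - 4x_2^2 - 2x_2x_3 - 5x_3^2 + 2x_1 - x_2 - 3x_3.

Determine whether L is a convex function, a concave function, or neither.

concave

L is quadratic, so its Hessian is the constant matrix H = [[-4, 0, -6], [0, -8, -2], [-6, -2, -10]].
Leading principal minors: -4, 32, -16.
Signs alternate −, +, − ⇒ H ≺ 0 ⇒ concave.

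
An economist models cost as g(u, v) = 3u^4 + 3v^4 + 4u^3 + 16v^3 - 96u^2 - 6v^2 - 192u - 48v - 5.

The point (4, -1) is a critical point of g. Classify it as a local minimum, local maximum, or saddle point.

The mixed partial ∂²g/∂u∂v is 0, so the Hessian at any point is diag(g_uu, g_vv) = diag(12(3u^2 + 2u - 16), 12(3v^2 + 8v - 1)).
At (4, -1): H = diag(480, -72).
The eigenvalues have opposite signs, so H is indefinite: a saddle point.

saddle point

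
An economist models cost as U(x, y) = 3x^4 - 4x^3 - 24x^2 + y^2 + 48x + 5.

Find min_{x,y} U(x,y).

U(x,y) separates as P(x) + Q(y) + 5, so its minimum is min P + min Q + 5.
P'(x) = 12(x - 2)(x - 1)(x + 2) vanishes at x ∈ {-2, 1, 2}; Q'(y) = 2y vanishes at y ∈ {0}.
Local minima of P (where P''>0): P(-2)=-112, P(2)=16. Local minima of Q: Q(0)=0.
So the global minimum of U is P(-2) + Q(0) + 5 = -112 + 0 + 5 = -107, attained at (-2, 0).

-107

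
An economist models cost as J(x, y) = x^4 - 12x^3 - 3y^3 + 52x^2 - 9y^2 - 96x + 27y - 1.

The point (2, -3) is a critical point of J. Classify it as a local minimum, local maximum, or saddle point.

local minimum

The mixed partial ∂²J/∂x∂y is 0, so the Hessian at any point is diag(J_xx, J_yy) = diag(4(3x^2 - 18x + 26), -18(y + 1)).
At (2, -3): H = diag(8, 36).
Both eigenvalues are positive, so H is positive definite: a local minimum.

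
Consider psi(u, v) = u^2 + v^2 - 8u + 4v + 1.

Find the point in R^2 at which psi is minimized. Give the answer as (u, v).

(4, -2)

psi(u,v) separates as P(u) + Q(v) + 1, so its minimum is min P + min Q + 1.
P'(u) = 2u - 8 vanishes at u ∈ {4}; Q'(v) = 2v + 4 vanishes at v ∈ {-2}.
Local minima of P (where P''>0): P(4)=-16. Local minima of Q: Q(-2)=-4.
So the global minimum of psi is P(4) + Q(-2) + 1 = -16 − 4 + 1 = -19, attained at (4, -2).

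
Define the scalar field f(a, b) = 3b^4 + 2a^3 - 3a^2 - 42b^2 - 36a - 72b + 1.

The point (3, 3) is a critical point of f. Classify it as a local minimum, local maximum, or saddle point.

The mixed partial ∂²f/∂a∂b is 0, so the Hessian at any point is diag(f_aa, f_bb) = diag(6(2a - 1), 12(3b^2 - 7)).
At (3, 3): H = diag(30, 240).
Both eigenvalues are positive, so H is positive definite: a local minimum.

local minimum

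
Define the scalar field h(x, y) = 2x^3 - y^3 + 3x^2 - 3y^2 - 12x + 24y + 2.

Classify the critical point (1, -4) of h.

The mixed partial ∂²h/∂x∂y is 0, so the Hessian at any point is diag(h_xx, h_yy) = diag(6(2x + 1), -6(y + 1)).
At (1, -4): H = diag(18, 18).
Both eigenvalues are positive, so H is positive definite: a local minimum.

local minimum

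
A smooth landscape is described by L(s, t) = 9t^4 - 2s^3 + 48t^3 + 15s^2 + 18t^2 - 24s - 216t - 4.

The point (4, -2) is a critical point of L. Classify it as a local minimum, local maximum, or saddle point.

local maximum

The mixed partial ∂²L/∂s∂t is 0, so the Hessian at any point is diag(L_ss, L_tt) = diag(6(-2s + 5), 36(3t^2 + 8t + 1)).
At (4, -2): H = diag(-18, -108).
Both eigenvalues are negative, so H is negative definite: a local maximum.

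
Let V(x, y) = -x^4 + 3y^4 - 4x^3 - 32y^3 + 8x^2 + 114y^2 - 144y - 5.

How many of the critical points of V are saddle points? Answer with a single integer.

V separates as a function of x plus a function of y, so ∇V=0 decouples.
∂V/∂x = -4x(x - 1)(x + 4) = 0 at x ∈ {-4, 0, 1}; ∂V/∂y = 12(y - 4)(y - 3)(y - 1) = 0 at y ∈ {1, 3, 4}.
The Hessian is diagonal: diag(V_xx, V_yy). Second derivatives: V_xx(-4)=-80, V_xx(0)=16, V_xx(1)=-20; V_yy(1)=72, V_yy(3)=-24, V_yy(4)=36.
Saddle points occur where the two diagonal entries have opposite signs: (-4, 1), (-4, 4), (0, 3), (1, 1), (1, 4). Count: 5.

5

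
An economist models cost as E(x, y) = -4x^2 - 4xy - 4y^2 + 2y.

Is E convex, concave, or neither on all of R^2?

concave

E is quadratic, so its Hessian is the constant matrix H = [[-8, -4], [-4, -8]].
det(H) = 48, tr(H) = -16.
det(H) > 0 and tr(H) < 0, so H is negative definite everywhere: concave.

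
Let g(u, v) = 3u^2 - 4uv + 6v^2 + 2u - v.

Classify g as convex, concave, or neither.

convex

g is quadratic, so its Hessian is the constant matrix H = [[6, -4], [-4, 12]].
det(H) = 56, tr(H) = 18.
det(H) > 0 and tr(H) > 0, so H is positive definite everywhere: convex.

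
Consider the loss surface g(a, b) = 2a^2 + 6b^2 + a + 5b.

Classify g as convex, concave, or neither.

convex

g is quadratic, so its Hessian is the constant matrix H = [[4, 0], [0, 12]].
det(H) = 48, tr(H) = 16.
det(H) > 0 and tr(H) > 0, so H is positive definite everywhere: convex.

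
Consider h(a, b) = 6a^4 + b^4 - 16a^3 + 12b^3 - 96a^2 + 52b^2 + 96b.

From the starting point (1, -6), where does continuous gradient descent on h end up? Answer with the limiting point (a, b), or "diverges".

h is separable, so gradient descent decouples: a follows -∂h/∂a, b follows -∂h/∂b.
∂h/∂a = 24a(a - 4)(a + 2); at a=1 this is -216, so a increases.
∂h/∂b = 4(b + 2)(b + 3)(b + 4); at b=-6 this is -96, so b increases.
a converges to its nearest critical value 4 (a local min of the a-part); b converges to -4. The iterate converges to (4, -4).

(4, -4)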